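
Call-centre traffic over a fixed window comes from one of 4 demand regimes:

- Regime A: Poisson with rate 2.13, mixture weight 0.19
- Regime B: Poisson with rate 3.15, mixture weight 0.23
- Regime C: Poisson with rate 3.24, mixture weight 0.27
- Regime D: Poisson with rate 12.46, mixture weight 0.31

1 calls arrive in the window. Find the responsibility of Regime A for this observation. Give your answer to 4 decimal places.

P(component k | x) = w_k·f_k(x) / marginal(x), where marginal(x) = Σ_j w_j·f_j(x).
Poisson probabilities:
  f_A = e^(−2.13)·2.13^1/1! = 0.253123
  f_B = e^(−3.15)·3.15^1/1! = 0.134984
  f_C = e^(−3.24)·3.24^1/1! = 0.126891
  f_D = e^(−12.46)·12.46^1/1! = 4.83291e-05
Prior × likelihood for each component:
  w_A·f_A = 0.19 × 0.253123 = 0.0480935
  w_B·f_B = 0.23 × 0.134984 = 0.0310464
  w_C·f_C = 0.27 × 0.126891 = 0.0342606
  w_D·f_D = 0.31 × 4.83291e-05 = 1.4982e-05
Sum: 0.0480935 + 0.0310464 + 0.0342606 + 1.4982e-05 = 0.113415
P(Regime A | the observation) ≈ 0.4240

0.4240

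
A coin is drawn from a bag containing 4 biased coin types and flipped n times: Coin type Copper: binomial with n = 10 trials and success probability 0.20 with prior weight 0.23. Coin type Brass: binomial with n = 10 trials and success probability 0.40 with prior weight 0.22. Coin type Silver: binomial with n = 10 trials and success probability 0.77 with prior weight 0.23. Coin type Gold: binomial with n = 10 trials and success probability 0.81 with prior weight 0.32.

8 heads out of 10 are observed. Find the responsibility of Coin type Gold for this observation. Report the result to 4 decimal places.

0.5791

The responsibility of component k is P(Z=k) f_k(x) divided by Σ_j P(Z=j) f_j(x).
Component likelihoods at x = 8 heads out of 10:
  p_Copper = 7.3728e-05
  p_Brass = 0.0106168
  p_Silver = 0.294167
  p_Gold = 0.301023
Weight by the priors:
  P(Z=Copper)·p_Copper = 0.23 × 7.3728e-05 = 1.69574e-05
  P(Z=Brass)·p_Brass = 0.22 × 0.0106168 = 0.0023357
  P(Z=Silver)·p_Silver = 0.23 × 0.294167 = 0.0676584
  P(Z=Gold)·p_Gold = 0.32 × 0.301023 = 0.0963274
Evidence: 1.69574e-05 + 0.0023357 + 0.0676584 + 0.0963274 = 0.166338
P(Coin type Gold | x) = 0.0963274 / 0.166338 ≈ 0.5791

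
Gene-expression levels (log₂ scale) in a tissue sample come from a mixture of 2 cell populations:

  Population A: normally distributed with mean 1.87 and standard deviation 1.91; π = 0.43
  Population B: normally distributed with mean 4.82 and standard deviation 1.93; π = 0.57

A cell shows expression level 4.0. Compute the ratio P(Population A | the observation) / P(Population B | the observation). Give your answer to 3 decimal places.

The posterior odds equal the prior odds times the likelihood ratio: (π_i/π_j)·(f_i(x)/f_j(x)).
Normal densities:
  L_A = (1/(1.91·√(2π)))·exp(−(4.0−1.87)²/(2·1.91²)) = 0.208870·exp(-0.62182) = 0.112157
  L_B = (1/(1.93·√(2π)))·exp(−(4.0−4.82)²/(2·1.93²)) = 0.206706·exp(-0.09026) = 0.188866
Posterior odds = (π_A·L_A) / (π_B·L_B) = (0.43·0.112157) / (0.57·0.188866) = 0.0482274 / 0.107654 ≈ 0.448

0.448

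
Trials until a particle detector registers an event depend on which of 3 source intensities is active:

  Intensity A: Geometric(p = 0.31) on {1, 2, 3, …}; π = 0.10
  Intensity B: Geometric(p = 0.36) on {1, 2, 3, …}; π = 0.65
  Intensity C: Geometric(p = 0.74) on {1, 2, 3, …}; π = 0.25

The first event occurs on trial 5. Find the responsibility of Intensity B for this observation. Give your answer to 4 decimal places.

The responsibility of component k is P(Z=k) f_k(x) divided by Σ_j P(Z=j) f_j(x).
Geometric probabilities:
  f_A = 0.0702681
  f_B = 0.060398
  f_C = 0.00338162
Weight by the priors:
  P(Z=A)·f_A = 0.10 × 0.0702681 = 0.00702681
  P(Z=B)·f_B = 0.65 × 0.060398 = 0.0392587
  P(Z=C)·f_C = 0.25 × 0.00338162 = 0.000845406
Normaliser: 0.00702681 + 0.0392587 + 0.000845406 = 0.0471309
P(Intensity B | 5) ≈ 0.8330

0.8330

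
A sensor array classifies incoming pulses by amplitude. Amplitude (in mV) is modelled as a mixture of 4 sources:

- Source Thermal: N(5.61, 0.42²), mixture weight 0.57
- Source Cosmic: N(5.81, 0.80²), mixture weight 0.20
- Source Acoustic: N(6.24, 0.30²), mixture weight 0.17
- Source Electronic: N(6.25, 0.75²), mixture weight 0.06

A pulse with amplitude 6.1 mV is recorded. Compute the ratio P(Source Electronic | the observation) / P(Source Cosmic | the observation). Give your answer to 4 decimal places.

Since P(k|x) ∝ P(Z=k) f_k(x), the posterior odds are P(Z=i) f_i(x) / (P(Z=j) f_j(x)).
Normal densities:
  f_Thermal = (1/(0.42·√(2π)))·exp(−(6.1−5.61)²/(2·0.42²)) = 0.949863·exp(-0.68056) = 0.480949
  f_Cosmic = (1/(0.80·√(2π)))·exp(−(6.1−5.81)²/(2·0.80²)) = 0.498678·exp(-0.06570) = 0.466966
  f_Acoustic = (1/(0.30·√(2π)))·exp(−(6.1−6.24)²/(2·0.30²)) = 1.329808·exp(-0.10889) = 1.19261
  f_Electronic = (1/(0.75·√(2π)))·exp(−(6.1−6.25)²/(2·0.75²)) = 0.531923·exp(-0.02000) = 0.52139
Odds = (0.06/0.20) × (0.52139/0.466966) = 0.3 × 1.11655 ≈ 0.3350

0.3350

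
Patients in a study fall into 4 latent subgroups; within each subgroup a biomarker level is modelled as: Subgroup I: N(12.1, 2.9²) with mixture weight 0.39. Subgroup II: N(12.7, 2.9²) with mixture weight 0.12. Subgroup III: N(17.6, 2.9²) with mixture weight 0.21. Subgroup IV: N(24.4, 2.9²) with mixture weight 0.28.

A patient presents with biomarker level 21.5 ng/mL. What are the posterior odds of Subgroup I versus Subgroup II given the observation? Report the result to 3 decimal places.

1.698

Only the two components matter; the odds are (P(Z=i) f_i(x)) / (P(Z=j) f_j(x)).
Evaluate each component's likelihood at the observed value:
  L_I = 0.000719525
  L_II = 0.00137721
  L_III = 0.0556914
  L_IV = 0.0834382
0.000280615 / 0.000165266 ≈ 1.698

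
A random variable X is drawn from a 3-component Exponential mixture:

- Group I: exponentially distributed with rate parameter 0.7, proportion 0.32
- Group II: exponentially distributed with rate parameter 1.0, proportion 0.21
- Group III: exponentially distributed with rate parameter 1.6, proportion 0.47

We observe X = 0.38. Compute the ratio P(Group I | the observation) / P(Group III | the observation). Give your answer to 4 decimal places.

The posterior odds equal the prior odds times the likelihood ratio: (w_i/w_j)·(f_i(x)/f_j(x)).
Exponential densities:
  p_I = 0.7·e^(−0.7·0.38) = 0.7·e^(−0.2660) = 0.536507
  p_II = 1.0·e^(−1.0·0.38) = 1.0·e^(−0.3800) = 0.683861
  p_III = 1.6·e^(−1.6·0.38) = 1.6·e^(−0.6080) = 0.871102
0.171682 / 0.409418 ≈ 0.4193

0.4193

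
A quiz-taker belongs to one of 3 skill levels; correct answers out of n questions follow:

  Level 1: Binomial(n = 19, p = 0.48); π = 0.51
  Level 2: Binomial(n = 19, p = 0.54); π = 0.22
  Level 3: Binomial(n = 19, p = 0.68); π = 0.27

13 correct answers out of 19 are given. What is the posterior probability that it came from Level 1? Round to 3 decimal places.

0.217

By Bayes' theorem, P(k | x) = w_k f_k(x) / Σ_j w_j f_j(x).
Component likelihoods at x = 13 correct answers out of 19:
  L_1 = 0.0385157
  L_2 = 0.085339
  L_3 = 0.193641
Unnormalised posteriors:
  w_1·L_1 = 0.51 × 0.0385157 = 0.019643
  w_2·L_2 = 0.22 × 0.085339 = 0.0187746
  w_3·L_3 = 0.27 × 0.193641 = 0.0522831
Evidence: 0.019643 + 0.0187746 + 0.0522831 = 0.0907007
So the posterior for Level 1 is 0.019643 / 0.0907007 ≈ 0.217.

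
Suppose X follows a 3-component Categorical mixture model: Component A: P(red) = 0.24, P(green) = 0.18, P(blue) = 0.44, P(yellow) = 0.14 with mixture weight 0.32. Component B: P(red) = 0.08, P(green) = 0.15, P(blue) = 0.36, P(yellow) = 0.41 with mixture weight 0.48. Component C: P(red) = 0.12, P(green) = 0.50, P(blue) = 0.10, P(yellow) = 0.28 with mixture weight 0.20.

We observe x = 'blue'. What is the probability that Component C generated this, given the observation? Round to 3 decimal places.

By Bayes' theorem, P(k | x) = P(Z=k) f_k(x) / Σ_j P(Z=j) f_j(x).
Evaluate each component's likelihood at the observed value:
  f_A = 0.44
  f_B = 0.36
  f_C = 0.1
Prior × likelihood for each component:
  P(Z=A)·f_A = 0.32 × 0.44 = 0.1408
  P(Z=B)·f_B = 0.48 × 0.36 = 0.1728
  P(Z=C)·f_C = 0.20 × 0.1 = 0.02
Marginal: 0.1408 + 0.1728 + 0.02 = 0.3336
P(Component C | the observation) ≈ 0.060

0.060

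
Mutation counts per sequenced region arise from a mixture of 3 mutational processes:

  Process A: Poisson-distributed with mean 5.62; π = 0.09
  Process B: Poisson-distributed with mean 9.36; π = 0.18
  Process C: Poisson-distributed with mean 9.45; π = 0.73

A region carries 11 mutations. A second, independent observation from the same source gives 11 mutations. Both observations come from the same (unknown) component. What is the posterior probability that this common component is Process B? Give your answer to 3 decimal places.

Posterior ∝ prior × likelihood, so P(k | x) ∝ π_k f_k(x); normalise over all components.
Since both observations come from the same component, the likelihood for component k is f_k(x₁)·f_k(x₂).
  p_A = [0.0160402] × [0.0160402] = 0.000257287
  p_B = [0.104203] × [0.104203] = 0.0108584
  p_C = [0.105806] × [0.105806] = 0.011195
Weight by the priors:
  π_A·p_A = 0.09 × 0.000257287 = 2.31558e-05
  π_B·p_B = 0.18 × 0.0108584 = 0.00195451
  π_C·p_C = 0.73 × 0.011195 = 0.00817232
Denominator: 2.31558e-05 + 0.00195451 + 0.00817232 = 0.01015
So the posterior for Process B is 0.00195451 / 0.01015 ≈ 0.193.

0.193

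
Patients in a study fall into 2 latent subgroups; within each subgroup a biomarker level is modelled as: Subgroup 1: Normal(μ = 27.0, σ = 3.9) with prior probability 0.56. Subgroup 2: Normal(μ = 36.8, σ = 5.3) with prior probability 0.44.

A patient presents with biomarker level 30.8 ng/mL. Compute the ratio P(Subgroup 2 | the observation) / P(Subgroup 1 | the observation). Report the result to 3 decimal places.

0.490

Since P(k|x) ∝ π_k f_k(x), the posterior odds are π_i f_i(x) / (π_j f_j(x)).
Component likelihoods at x = 30.8 ng/mL:
  p_1 = (1/(3.9·√(2π)))·exp(−(30.8−27.0)²/(2·3.9²)) = 0.102293·exp(-0.47469) = 0.0636343
  p_2 = (1/(5.3·√(2π)))·exp(−(30.8−36.8)²/(2·5.3²)) = 0.075272·exp(-0.64080) = 0.0396588
Posterior odds = (π_2·p_2) / (π_1·p_1) = (0.44·0.0396588) / (0.56·0.0636343) = 0.0174499 / 0.0356352 ≈ 0.490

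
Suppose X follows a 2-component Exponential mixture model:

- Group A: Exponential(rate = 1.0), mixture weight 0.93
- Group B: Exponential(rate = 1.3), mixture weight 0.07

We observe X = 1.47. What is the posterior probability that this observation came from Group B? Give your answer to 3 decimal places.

Posterior ∝ prior × likelihood, so P(k | x) ∝ π_k f_k(x); normalise over all components.
Evaluate each component's likelihood at the observed value:
  L_A = 1.0·e^(−1.0·1.47) = 1.0·e^(−1.4700) = 0.229925
  L_B = 1.3·e^(−1.3·1.47) = 1.3·e^(−1.9110) = 0.192312
Multiply by the mixture weights:
  π_A·L_A = 0.93 × 0.229925 = 0.213831
  π_B·L_B = 0.07 × 0.192312 = 0.0134618
Sum: 0.213831 + 0.0134618 = 0.227293
Responsibility of Group B: 0.0134618 / 0.227293 ≈ 0.059

0.059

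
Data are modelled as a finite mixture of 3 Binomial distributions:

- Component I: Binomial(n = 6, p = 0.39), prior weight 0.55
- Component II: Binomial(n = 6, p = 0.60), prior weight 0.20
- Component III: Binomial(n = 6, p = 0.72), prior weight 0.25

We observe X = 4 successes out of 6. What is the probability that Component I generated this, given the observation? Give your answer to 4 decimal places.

By Bayes' theorem, P(k | x) = P(Z=k) f_k(x) / Σ_j P(Z=j) f_j(x).
Component likelihoods at x = 4 successes out of 6:
  f_I = C(6,4)·0.39^4·0.61^2 = 15·0.0231344·0.3721 = 0.129125
  f_II = C(6,4)·0.60^4·0.40^2 = 15·0.1296·0.16 = 0.31104
  f_III = C(6,4)·0.72^4·0.28^2 = 15·0.268739·0.0784 = 0.316037
Unnormalised posteriors:
  P(Z=I)·f_I = 0.55 × 0.129125 = 0.0710186
  P(Z=II)·f_II = 0.20 × 0.31104 = 0.062208
  P(Z=III)·f_III = 0.25 × 0.316037 = 0.0790091
Denominator: 0.0710186 + 0.062208 + 0.0790091 = 0.212236
So the posterior for Component I is 0.0710186 / 0.212236 ≈ 0.3346.

0.3346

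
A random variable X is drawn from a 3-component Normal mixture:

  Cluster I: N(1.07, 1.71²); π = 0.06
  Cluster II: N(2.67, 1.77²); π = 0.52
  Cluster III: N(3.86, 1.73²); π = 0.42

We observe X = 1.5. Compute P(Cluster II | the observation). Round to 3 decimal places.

0.645

P(component k | x) = π_k·f_k(x) / marginal(x), where marginal(x) = Σ_j π_j·f_j(x).
Evaluate each component's likelihood at the observed value:
  p_I = 0.226039
  p_II = 0.181157
  p_III = 0.0909424
Multiply by the mixture weights:
  π_I·p_I = 0.06 × 0.226039 = 0.0135623
  π_II·p_II = 0.52 × 0.181157 = 0.0942018
  π_III·p_III = 0.42 × 0.0909424 = 0.0381958
Marginal: 0.0135623 + 0.0942018 + 0.0381958 = 0.14596
So the posterior for Cluster II is 0.0942018 / 0.14596 ≈ 0.645.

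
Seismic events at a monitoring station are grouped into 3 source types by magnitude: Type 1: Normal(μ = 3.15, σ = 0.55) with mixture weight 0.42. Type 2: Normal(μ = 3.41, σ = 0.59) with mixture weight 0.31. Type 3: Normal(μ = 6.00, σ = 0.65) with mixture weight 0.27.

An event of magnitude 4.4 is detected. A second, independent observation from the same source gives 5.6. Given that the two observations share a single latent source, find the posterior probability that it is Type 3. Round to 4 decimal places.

0.9912

Apply Bayes' rule: the posterior for each component is proportional to its prior times its likelihood at x.
Since both observations come from the same component, the likelihood for component k is f_k(x₁)·f_k(x₂).
  f_1 = [0.0548175] × [3.56205e-05] = 1.95263e-06
  f_2 = [0.165449] × [0.000688996] = 0.000113994
  f_3 = [0.0296664] × [0.507883] = 0.015067
Unnormalised posteriors:
  P(Z=1)·f_1 = 0.42 × 1.95263e-06 = 8.20103e-07
  P(Z=2)·f_2 = 0.31 × 0.000113994 = 3.53381e-05
  P(Z=3)·f_3 = 0.27 × 0.015067 = 0.0040681
Denominator: 8.20103e-07 + 3.53381e-05 + 0.0040681 = 0.00410426
So the posterior for Type 3 is 0.0040681 / 0.00410426 ≈ 0.9912.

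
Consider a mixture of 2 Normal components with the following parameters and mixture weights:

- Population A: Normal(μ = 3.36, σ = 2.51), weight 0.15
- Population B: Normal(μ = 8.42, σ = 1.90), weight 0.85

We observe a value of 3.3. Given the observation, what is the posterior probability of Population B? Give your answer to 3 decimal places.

0.166

Posterior ∝ prior × likelihood, so P(k | x) ∝ π_k f_k(x); normalise over all components.
Component likelihoods at x = 3.3:
  L_A = (1/(2.51·√(2π)))·exp(−(3.3−3.36)²/(2·2.51²)) = 0.158941·exp(-0.00029) = 0.158896
  L_B = (1/(1.90·√(2π)))·exp(−(3.3−8.42)²/(2·1.90²)) = 0.209970·exp(-3.63080) = 0.00556312
Prior × likelihood for each component:
  π_A·L_A = 0.15 × 0.158896 = 0.0238344
  π_B·L_B = 0.85 × 0.00556312 = 0.00472865
Normaliser: 0.0238344 + 0.00472865 = 0.028563
P(Population B | 3.3) = 0.00472865 / 0.028563 ≈ 0.166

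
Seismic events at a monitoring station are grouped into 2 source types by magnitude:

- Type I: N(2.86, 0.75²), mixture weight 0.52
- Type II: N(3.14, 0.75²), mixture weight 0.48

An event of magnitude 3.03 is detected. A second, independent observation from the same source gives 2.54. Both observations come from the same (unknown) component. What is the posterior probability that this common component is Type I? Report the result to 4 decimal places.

By Bayes' theorem, P(k | x) = π_k f_k(x) / Σ_j π_j f_j(x).
Since both observations come from the same component, the likelihood for component k is f_k(x₁)·f_k(x₂).
  p_I = [(1/(0.75·√(2π)))·exp(−(3.03−2.86)²/(2·0.75²)) = 0.531923·exp(-0.02569) = 0.518433] × [0.485644] = 0.251774
  p_II = [(1/(0.75·√(2π)))·exp(−(3.03−3.14)²/(2·0.75²)) = 0.531923·exp(-0.01076) = 0.526233] × [0.386255] = 0.20326
Unnormalised posteriors:
  π_I·p_I = 0.52 × 0.251774 = 0.130922
  π_II·p_II = 0.48 × 0.20326 = 0.0975649
Evidence: 0.130922 + 0.0975649 = 0.228487
So the posterior for Type I is 0.130922 / 0.228487 ≈ 0.5730.

0.5730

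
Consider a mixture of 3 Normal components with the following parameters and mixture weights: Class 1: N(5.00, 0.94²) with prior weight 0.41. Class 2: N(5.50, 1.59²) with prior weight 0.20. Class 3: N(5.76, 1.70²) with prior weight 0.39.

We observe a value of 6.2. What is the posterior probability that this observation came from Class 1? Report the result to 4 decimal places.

0.3649

Apply Bayes' rule: the posterior for each component is proportional to its prior times its likelihood at x.
Component likelihoods at x = 6.2:
  L_1 = 0.187888
  L_2 = 0.227733
  L_3 = 0.226942
Unnormalised posteriors:
  w_1·L_1 = 0.41 × 0.187888 = 0.0770339
  w_2·L_2 = 0.20 × 0.227733 = 0.0455465
  w_3·L_3 = 0.39 × 0.226942 = 0.0885073
Marginal: 0.0770339 + 0.0455465 + 0.0885073 = 0.211088
So the posterior for Class 1 is 0.0770339 / 0.211088 ≈ 0.3649.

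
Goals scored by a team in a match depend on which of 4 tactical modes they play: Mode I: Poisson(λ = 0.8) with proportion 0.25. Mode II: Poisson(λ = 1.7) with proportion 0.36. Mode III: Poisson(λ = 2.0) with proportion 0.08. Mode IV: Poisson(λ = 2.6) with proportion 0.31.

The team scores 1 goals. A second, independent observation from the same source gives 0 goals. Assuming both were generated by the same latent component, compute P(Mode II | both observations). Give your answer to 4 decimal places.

P(component k | x) = π_k·f_k(x) / marginal(x), where marginal(x) = Σ_j π_j·f_j(x).
Since both observations come from the same component, the likelihood for component k is f_k(x₁)·f_k(x₂).
  f_I = [e^(−0.8)·0.8^1/1! = 0.359463] × [0.449329] = 0.161517
  f_II = [e^(−1.7)·1.7^1/1! = 0.310562] × [0.182684] = 0.0567346
  f_III = [e^(−2.0)·2.0^1/1! = 0.270671] × [0.135335] = 0.0366313
  f_IV = [e^(−2.6)·2.6^1/1! = 0.193111] × [0.0742736] = 0.0143431
Unnormalised posteriors:
  π_I·f_I = 0.25 × 0.161517 = 0.0403793
  π_II·f_II = 0.36 × 0.0567346 = 0.0204244
  π_III·f_III = 0.08 × 0.0366313 = 0.0029305
  π_IV·f_IV = 0.31 × 0.0143431 = 0.00444635
Denominator: 0.0403793 + 0.0204244 + 0.0029305 + 0.00444635 = 0.0681806
Responsibility of Mode II: 0.0204244 / 0.0681806 ≈ 0.2996

0.2996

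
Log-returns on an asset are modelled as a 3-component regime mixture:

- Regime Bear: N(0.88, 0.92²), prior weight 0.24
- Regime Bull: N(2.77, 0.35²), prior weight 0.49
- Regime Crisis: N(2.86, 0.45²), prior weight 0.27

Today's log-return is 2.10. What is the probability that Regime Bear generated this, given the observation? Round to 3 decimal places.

P(component k | x) = π_k·f_k(x) / marginal(x), where marginal(x) = Σ_j π_j·f_j(x).
Component likelihoods at x = 2.10:
  f_Bear = 0.179998
  f_Bull = 0.182435
  f_Crisis = 0.21297
Prior × likelihood for each component:
  π_Bear·f_Bear = 0.24 × 0.179998 = 0.0431995
  π_Bull·f_Bull = 0.49 × 0.182435 = 0.0893932
  π_Crisis·f_Crisis = 0.27 × 0.21297 = 0.0575019
Sum: 0.0431995 + 0.0893932 + 0.0575019 = 0.190095
P(Regime Bear | data) = 0.0431995 / 0.190095 ≈ 0.227

0.227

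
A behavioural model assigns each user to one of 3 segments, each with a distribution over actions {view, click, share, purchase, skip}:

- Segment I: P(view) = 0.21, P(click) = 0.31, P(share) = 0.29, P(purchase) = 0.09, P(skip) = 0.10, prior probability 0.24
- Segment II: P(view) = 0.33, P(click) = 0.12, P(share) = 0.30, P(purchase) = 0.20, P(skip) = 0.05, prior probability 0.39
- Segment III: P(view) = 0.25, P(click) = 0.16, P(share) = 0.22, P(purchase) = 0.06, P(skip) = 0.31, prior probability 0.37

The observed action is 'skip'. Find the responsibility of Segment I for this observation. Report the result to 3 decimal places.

P(component k | x) = w_k·f_k(x) / marginal(x), where marginal(x) = Σ_j w_j·f_j(x).
Evaluate each component's likelihood at the observed value:
  f_I = 0.1
  f_II = 0.05
  f_III = 0.31
Unnormalised posteriors:
  w_I·f_I = 0.24 × 0.1 = 0.024
  w_II·f_II = 0.39 × 0.05 = 0.0195
  w_III·f_III = 0.37 × 0.31 = 0.1147
Sum: 0.024 + 0.0195 + 0.1147 = 0.1582
P(Segment I | x) ≈ 0.152

0.152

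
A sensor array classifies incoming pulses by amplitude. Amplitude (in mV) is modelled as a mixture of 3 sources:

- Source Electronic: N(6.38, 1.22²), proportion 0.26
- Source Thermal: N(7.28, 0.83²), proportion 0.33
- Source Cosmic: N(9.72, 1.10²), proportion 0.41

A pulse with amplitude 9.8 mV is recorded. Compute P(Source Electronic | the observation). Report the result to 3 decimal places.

0.011

P(component k | x) = w_k·f_k(x) / marginal(x), where marginal(x) = Σ_j w_j·f_j(x).
Evaluate each component's likelihood at the observed value:
  p_Electronic = 0.00642875
  p_Thermal = 0.00478774
  p_Cosmic = 0.361717
Prior × likelihood for each component:
  w_Electronic·p_Electronic = 0.26 × 0.00642875 = 0.00167148
  w_Thermal·p_Thermal = 0.33 × 0.00478774 = 0.00157996
  w_Cosmic·p_Cosmic = 0.41 × 0.361717 = 0.148304
Evidence: 0.00167148 + 0.00157996 + 0.148304 = 0.151555
P(Source Electronic | the observation) ≈ 0.011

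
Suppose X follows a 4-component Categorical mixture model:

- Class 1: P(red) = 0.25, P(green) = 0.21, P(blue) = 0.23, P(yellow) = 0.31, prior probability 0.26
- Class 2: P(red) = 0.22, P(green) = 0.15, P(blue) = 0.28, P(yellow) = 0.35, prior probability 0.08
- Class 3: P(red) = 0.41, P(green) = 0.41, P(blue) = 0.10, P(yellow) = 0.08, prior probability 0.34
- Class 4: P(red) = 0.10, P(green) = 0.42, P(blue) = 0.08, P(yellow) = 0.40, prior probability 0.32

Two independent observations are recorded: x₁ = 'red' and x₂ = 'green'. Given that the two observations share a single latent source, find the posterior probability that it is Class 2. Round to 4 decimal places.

P(component k | x) = π_k·f_k(x) / marginal(x), where marginal(x) = Σ_j π_j·f_j(x).
Since both observations come from the same component, the likelihood for component k is f_k(x₁)·f_k(x₂).
  L_1 = [P(red | comp) = 0.25] × [0.21] = 0.0525
  L_2 = [P(red | comp) = 0.22] × [0.15] = 0.033
  L_3 = [P(red | comp) = 0.41] × [0.41] = 0.1681
  L_4 = [P(red | comp) = 0.10] × [0.42] = 0.042
Weight by the priors:
  π_1·L_1 = 0.26 × 0.0525 = 0.01365
  π_2·L_2 = 0.08 × 0.033 = 0.00264
  π_3·L_3 = 0.34 × 0.1681 = 0.057154
  π_4·L_4 = 0.32 × 0.042 = 0.01344
Sum: 0.01365 + 0.00264 + 0.057154 + 0.01344 = 0.086884
P(Class 2 | data) ≈ 0.0304

0.0304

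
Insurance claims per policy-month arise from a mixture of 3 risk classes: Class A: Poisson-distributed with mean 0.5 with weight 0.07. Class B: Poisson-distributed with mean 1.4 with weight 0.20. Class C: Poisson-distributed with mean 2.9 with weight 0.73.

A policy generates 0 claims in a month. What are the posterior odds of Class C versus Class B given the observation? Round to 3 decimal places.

Only the two components matter; the odds are (P(Z=i) f_i(x)) / (P(Z=j) f_j(x)).
Evaluate each component's likelihood at the observed value:
  L_A = 0.606531
  L_B = 0.246597
  L_C = 0.0550232
0.040167 / 0.0493194 ≈ 0.814

0.814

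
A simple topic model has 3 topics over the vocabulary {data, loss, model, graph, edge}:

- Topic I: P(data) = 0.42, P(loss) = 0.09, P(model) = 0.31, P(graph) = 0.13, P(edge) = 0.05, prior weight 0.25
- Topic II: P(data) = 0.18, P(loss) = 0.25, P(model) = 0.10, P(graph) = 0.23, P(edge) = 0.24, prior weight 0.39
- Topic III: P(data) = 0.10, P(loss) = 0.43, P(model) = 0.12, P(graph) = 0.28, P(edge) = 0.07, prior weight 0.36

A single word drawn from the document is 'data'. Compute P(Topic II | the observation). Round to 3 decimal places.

The responsibility of component k is π_k f_k(x) divided by Σ_j π_j f_j(x).
Component likelihoods at x = 'data':
  p_I = 0.42
  p_II = 0.18
  p_III = 0.1
Weight by the priors:
  π_I·p_I = 0.25 × 0.42 = 0.105
  π_II·p_II = 0.39 × 0.18 = 0.0702
  π_III·p_III = 0.36 × 0.1 = 0.036
Marginal: 0.105 + 0.0702 + 0.036 = 0.2112
P(Topic II | 'data') = 0.0702 / 0.2112 ≈ 0.332

0.332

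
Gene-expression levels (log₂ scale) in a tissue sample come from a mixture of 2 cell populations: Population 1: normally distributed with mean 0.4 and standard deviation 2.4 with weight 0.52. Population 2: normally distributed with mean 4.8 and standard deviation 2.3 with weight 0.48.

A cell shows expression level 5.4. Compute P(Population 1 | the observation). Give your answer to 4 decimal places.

0.1092

Apply Bayes' rule: the posterior for each component is proportional to its prior times its likelihood at x.
Evaluate each component's likelihood at the observed value:
  f_1 = 0.0189766
  f_2 = 0.16765
Prior × likelihood for each component:
  π_1·f_1 = 0.52 × 0.0189766 = 0.00986786
  π_2·f_2 = 0.48 × 0.16765 = 0.0804722
Denominator: 0.00986786 + 0.0804722 = 0.0903401
P(Population 1 | data) = 0.00986786 / 0.0903401 ≈ 0.1092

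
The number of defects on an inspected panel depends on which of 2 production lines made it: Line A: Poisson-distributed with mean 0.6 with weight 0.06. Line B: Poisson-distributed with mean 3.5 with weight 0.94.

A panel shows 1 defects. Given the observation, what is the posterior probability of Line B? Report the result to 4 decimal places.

P(component k | x) = P(Z=k)·f_k(x) / marginal(x), where marginal(x) = Σ_j P(Z=j)·f_j(x).
Evaluate each component's likelihood at the observed value:
  f_A = e^(−0.6)·0.6^1/1! = 0.329287
  f_B = e^(−3.5)·3.5^1/1! = 0.105691
Prior × likelihood for each component:
  P(Z=A)·f_A = 0.06 × 0.329287 = 0.0197572
  P(Z=B)·f_B = 0.94 × 0.105691 = 0.0993494
Evidence: 0.0197572 + 0.0993494 = 0.119107
P(Line B | the observation) ≈ 0.8341

0.8341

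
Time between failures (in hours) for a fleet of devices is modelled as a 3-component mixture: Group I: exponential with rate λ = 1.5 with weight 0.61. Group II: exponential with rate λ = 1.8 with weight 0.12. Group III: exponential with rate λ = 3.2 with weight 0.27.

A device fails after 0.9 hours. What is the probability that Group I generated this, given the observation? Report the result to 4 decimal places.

The responsibility of component k is π_k f_k(x) divided by Σ_j π_j f_j(x).
Exponential densities:
  p_I = 1.5·e^(−1.5·0.9) = 1.5·e^(−1.3500) = 0.38886
  p_II = 1.8·e^(−1.8·0.9) = 1.8·e^(−1.6200) = 0.356218
  p_III = 3.2·e^(−3.2·0.9) = 3.2·e^(−2.8800) = 0.179631
Prior × likelihood for each component:
  π_I·p_I = 0.61 × 0.38886 = 0.237205
  π_II·p_II = 0.12 × 0.356218 = 0.0427461
  π_III·p_III = 0.27 × 0.179631 = 0.0485004
Sum: 0.237205 + 0.0427461 + 0.0485004 = 0.328451
So the posterior for Group I is 0.237205 / 0.328451 ≈ 0.7222.

0.7222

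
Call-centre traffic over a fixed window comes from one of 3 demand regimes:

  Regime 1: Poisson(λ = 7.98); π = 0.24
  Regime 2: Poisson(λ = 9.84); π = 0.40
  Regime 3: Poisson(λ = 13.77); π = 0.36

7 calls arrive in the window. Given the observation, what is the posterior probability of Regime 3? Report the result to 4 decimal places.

Apply Bayes' rule: the posterior for each component is proportional to its prior times its likelihood at x.
Evaluate each component's likelihood at the observed value:
  f_1 = e^(−7.98)·7.98^7/7! = 0.139933
  f_2 = e^(−9.84)·9.84^7/7! = 0.0944229
  f_3 = e^(−13.77)·13.77^7/7! = 0.0194927
Multiply by the mixture weights:
  w_1·f_1 = 0.24 × 0.139933 = 0.0335839
  w_2·f_2 = 0.40 × 0.0944229 = 0.0377692
  w_3·f_3 = 0.36 × 0.0194927 = 0.00701737
Denominator: 0.0335839 + 0.0377692 + 0.00701737 = 0.0783704
P(Regime 3 | data) ≈ 0.0895

0.0895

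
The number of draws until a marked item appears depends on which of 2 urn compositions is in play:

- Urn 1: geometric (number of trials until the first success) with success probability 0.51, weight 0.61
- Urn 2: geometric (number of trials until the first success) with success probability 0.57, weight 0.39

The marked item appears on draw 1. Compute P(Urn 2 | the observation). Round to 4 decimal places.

0.4168

Apply Bayes' rule: the posterior for each component is proportional to its prior times its likelihood at x.
Evaluate each component's likelihood at the observed value:
  p_1 = 0.51
  p_2 = 0.57
Weight by the priors:
  π_1·p_1 = 0.61 × 0.51 = 0.3111
  π_2·p_2 = 0.39 × 0.57 = 0.2223
Normaliser: 0.3111 + 0.2223 = 0.5334
Responsibility of Urn 2: 0.2223 / 0.5334 ≈ 0.4168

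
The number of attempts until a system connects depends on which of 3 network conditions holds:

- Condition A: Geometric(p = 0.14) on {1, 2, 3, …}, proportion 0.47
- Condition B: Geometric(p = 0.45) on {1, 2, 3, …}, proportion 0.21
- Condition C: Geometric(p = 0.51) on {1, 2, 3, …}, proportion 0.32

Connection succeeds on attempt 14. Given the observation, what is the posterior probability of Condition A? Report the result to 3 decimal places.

0.994

By Bayes' theorem, P(k | x) = π_k f_k(x) / Σ_j π_j f_j(x).
Geometric probabilities:
  f_A = 0.0197064
  f_B = 0.000189639
  f_C = 4.78761e-05
Multiply by the mixture weights:
  π_A·f_A = 0.47 × 0.0197064 = 0.00926202
  π_B·f_B = 0.21 × 0.000189639 = 3.98242e-05
  π_C·f_C = 0.32 × 4.78761e-05 = 1.53204e-05
Marginal: 0.00926202 + 3.98242e-05 + 1.53204e-05 = 0.00931717
P(Condition A | x) ≈ 0.994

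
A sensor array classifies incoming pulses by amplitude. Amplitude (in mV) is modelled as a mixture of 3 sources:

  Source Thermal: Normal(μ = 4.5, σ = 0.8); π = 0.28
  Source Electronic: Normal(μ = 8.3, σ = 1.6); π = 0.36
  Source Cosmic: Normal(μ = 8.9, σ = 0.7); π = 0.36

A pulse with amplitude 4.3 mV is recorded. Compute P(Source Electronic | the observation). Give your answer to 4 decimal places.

By Bayes' theorem, P(k | x) = π_k f_k(x) / Σ_j π_j f_j(x).
Normal densities:
  L_Thermal = 0.483335
  L_Electronic = 0.0109552
  L_Cosmic = 2.39109e-10
Weight by the priors:
  π_Thermal·L_Thermal = 0.28 × 0.483335 = 0.135334
  π_Electronic·L_Electronic = 0.36 × 0.0109552 = 0.00394387
  π_Cosmic·L_Cosmic = 0.36 × 2.39109e-10 = 8.60793e-11
Marginal: 0.135334 + 0.00394387 + 8.60793e-11 = 0.139278
P(Source Electronic | the observation) ≈ 0.0283

0.0283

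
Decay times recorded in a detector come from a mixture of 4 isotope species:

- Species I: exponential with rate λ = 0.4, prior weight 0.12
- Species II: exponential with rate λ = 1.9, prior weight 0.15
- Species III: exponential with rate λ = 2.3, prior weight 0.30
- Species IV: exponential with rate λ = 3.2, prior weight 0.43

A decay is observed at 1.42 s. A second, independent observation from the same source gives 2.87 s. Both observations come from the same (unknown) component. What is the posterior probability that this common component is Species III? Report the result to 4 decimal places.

By Bayes' theorem, P(k | x) = P(Z=k) f_k(x) / Σ_j P(Z=j) f_j(x).
Since both observations come from the same component, the likelihood for component k is f_k(x₁)·f_k(x₂).
  f_I = [0.4·e^(−0.4·1.42) = 0.4·e^(−0.5680) = 0.226663] × [0.126908] = 0.0287654
  f_II = [1.9·e^(−1.9·1.42) = 1.9·e^(−2.6980) = 0.127946] × [0.00813853] = 0.00104129
  f_III = [2.3·e^(−2.3·1.42) = 2.3·e^(−3.2660) = 0.0877651] × [0.00312572] = 0.000274329
  f_IV = [3.2·e^(−3.2·1.42) = 3.2·e^(−4.5440) = 0.0340186] × [0.000328541] = 1.11765e-05
Weight by the priors:
  P(Z=I)·f_I = 0.12 × 0.0287654 = 0.00345185
  P(Z=II)·f_II = 0.15 × 0.00104129 = 0.000156194
  P(Z=III)·f_III = 0.30 × 0.000274329 = 8.22988e-05
  P(Z=IV)·f_IV = 0.43 × 1.11765e-05 = 4.80589e-06
Evidence: 0.00345185 + 0.000156194 + 8.22988e-05 + 4.80589e-06 = 0.00369515
So the posterior for Species III is 8.22988e-05 / 0.00369515 ≈ 0.0223.

0.0223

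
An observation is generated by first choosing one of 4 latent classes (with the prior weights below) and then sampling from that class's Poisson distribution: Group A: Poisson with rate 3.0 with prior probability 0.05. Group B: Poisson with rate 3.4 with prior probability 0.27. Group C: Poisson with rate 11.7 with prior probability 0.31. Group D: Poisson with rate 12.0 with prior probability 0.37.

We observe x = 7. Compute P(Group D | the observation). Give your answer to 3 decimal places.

By Bayes' theorem, P(k | x) = π_k f_k(x) / Σ_j π_j f_j(x).
Component likelihoods at x = 7:
  f_A = 0.021604
  f_B = 0.0347793
  f_C = 0.0493884
  f_D = 0.0436822
Multiply by the mixture weights:
  π_A·f_A = 0.05 × 0.021604 = 0.0010802
  π_B·f_B = 0.27 × 0.0347793 = 0.00939041
  π_C·f_C = 0.31 × 0.0493884 = 0.0153104
  π_D·f_D = 0.37 × 0.0436822 = 0.0161624
Normaliser: 0.0010802 + 0.00939041 + 0.0153104 + 0.0161624 = 0.0419434
Responsibility of Group D: 0.0161624 / 0.0419434 ≈ 0.385

0.385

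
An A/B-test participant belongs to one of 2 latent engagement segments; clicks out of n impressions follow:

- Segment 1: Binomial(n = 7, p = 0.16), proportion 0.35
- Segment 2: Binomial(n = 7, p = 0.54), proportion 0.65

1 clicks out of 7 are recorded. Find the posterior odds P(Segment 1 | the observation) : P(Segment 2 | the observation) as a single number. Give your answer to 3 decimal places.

Only the two components matter; the odds are (w_i f_i(x)) / (w_j f_j(x)).
Binomial probabilities:
  L_1 = C(7,1)·0.16^1·0.84^6 = 7·0.16·0.351298 = 0.393454
  L_2 = C(7,1)·0.54^1·0.46^6 = 7·0.54·0.0094743 = 0.0358128
0.137709 / 0.0232783 ≈ 5.916

5.916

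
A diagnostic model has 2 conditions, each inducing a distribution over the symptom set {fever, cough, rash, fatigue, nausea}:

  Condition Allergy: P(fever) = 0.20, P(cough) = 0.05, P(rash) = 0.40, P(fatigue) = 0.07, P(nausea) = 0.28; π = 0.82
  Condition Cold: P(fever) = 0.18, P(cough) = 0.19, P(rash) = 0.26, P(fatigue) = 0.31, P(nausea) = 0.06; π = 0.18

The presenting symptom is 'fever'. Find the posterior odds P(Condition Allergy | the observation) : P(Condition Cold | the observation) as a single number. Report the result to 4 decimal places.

5.0617

Only the two components matter; the odds are (π_i f_i(x)) / (π_j f_j(x)).
Categorical probabilities:
  f_Allergy = 0.2
  f_Cold = 0.18
0.164 / 0.0324 ≈ 5.0617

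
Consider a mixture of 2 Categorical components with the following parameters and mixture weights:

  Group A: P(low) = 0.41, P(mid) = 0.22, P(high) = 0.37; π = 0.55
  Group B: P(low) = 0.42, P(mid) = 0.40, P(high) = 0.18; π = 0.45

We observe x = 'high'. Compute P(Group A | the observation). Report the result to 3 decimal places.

By Bayes' theorem, P(k | x) = π_k f_k(x) / Σ_j π_j f_j(x).
Evaluate each component's likelihood at the observed value:
  p_A = 0.37
  p_B = 0.18
Prior × likelihood for each component:
  π_A·p_A = 0.55 × 0.37 = 0.2035
  π_B·p_B = 0.45 × 0.18 = 0.081
Evidence: 0.2035 + 0.081 = 0.2845
P(Group A | x) ≈ 0.715

0.715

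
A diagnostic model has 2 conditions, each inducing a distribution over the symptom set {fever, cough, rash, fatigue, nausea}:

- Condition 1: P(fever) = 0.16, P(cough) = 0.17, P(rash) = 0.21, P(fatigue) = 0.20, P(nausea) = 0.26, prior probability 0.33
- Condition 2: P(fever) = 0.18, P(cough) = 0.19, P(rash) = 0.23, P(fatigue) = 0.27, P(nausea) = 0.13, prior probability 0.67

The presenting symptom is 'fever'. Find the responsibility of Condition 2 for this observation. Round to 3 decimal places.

Apply Bayes' rule: the posterior for each component is proportional to its prior times its likelihood at x.
Evaluate each component's likelihood at the observed value:
  p_1 = P(fever | comp) = 0.16
  p_2 = P(fever | comp) = 0.18
Unnormalised posteriors:
  w_1·p_1 = 0.33 × 0.16 = 0.0528
  w_2·p_2 = 0.67 × 0.18 = 0.1206
Denominator: 0.0528 + 0.1206 = 0.1734
P(Condition 2 | the observation) ≈ 0.696

0.696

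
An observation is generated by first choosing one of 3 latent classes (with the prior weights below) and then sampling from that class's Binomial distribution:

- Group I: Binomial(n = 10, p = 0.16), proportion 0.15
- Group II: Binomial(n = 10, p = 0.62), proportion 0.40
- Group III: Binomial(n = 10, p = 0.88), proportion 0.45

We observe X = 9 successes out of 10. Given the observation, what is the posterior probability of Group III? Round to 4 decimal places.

0.8925

The responsibility of component k is π_k f_k(x) divided by Σ_j π_j f_j(x).
Binomial probabilities:
  f_I = C(10,9)·0.16^9·0.84^1 = 10·6.87195e-08·0.84 = 5.77244e-07
  f_II = C(10,9)·0.62^9·0.38^1 = 10·0.0135371·0.38 = 0.0514409
  f_III = C(10,9)·0.88^9·0.12^1 = 10·0.316478·0.12 = 0.379774
Unnormalised posteriors:
  π_I·f_I = 0.15 × 5.77244e-07 = 8.65865e-08
  π_II·f_II = 0.40 × 0.0514409 = 0.0205764
  π_III·f_III = 0.45 × 0.379774 = 0.170898
Normaliser: 8.65865e-08 + 0.0205764 + 0.170898 = 0.191475
P(Group III | 9 successes out of 10) = 0.170898 / 0.191475 ≈ 0.8925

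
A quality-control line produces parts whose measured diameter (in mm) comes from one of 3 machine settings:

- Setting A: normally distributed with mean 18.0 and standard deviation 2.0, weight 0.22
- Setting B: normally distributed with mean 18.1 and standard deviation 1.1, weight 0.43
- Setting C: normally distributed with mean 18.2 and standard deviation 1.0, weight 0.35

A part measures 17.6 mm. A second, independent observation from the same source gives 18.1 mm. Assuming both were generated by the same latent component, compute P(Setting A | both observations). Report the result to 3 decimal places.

0.081

The responsibility of component k is π_k f_k(x) divided by Σ_j π_j f_j(x).
Since both observations come from the same component, the likelihood for component k is f_k(x₁)·f_k(x₂).
  p_A = [(1/(2.0·√(2π)))·exp(−(17.6−18.0)²/(2·2.0²)) = 0.199471·exp(-0.02000) = 0.195521] × [0.199222] = 0.0389521
  p_B = [(1/(1.1·√(2π)))·exp(−(17.6−18.1)²/(2·1.1²)) = 0.362675·exp(-0.10331) = 0.327079] × [0.362675] = 0.118623
  p_C = [(1/(1.0·√(2π)))·exp(−(17.6−18.2)²/(2·1.0²)) = 0.398942·exp(-0.18000) = 0.333225] × [0.396953] = 0.132274
Unnormalised posteriors:
  π_A·p_A = 0.22 × 0.0389521 = 0.00856947
  π_B·p_B = 0.43 × 0.118623 = 0.051008
  π_C·p_C = 0.35 × 0.132274 = 0.046296
Sum: 0.00856947 + 0.051008 + 0.046296 = 0.105873
Responsibility of Setting A: 0.00856947 / 0.105873 ≈ 0.081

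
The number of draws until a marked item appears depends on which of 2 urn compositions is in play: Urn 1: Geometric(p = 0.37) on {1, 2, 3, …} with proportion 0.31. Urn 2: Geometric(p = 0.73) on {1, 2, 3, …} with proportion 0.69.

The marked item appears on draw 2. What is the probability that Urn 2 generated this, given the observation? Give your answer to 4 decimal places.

By Bayes' theorem, P(k | x) = P(Z=k) f_k(x) / Σ_j P(Z=j) f_j(x).
Evaluate each component's likelihood at the observed value:
  L_1 = 0.2331
  L_2 = 0.1971
Unnormalised posteriors:
  P(Z=1)·L_1 = 0.31 × 0.2331 = 0.072261
  P(Z=2)·L_2 = 0.69 × 0.1971 = 0.135999
Sum: 0.072261 + 0.135999 = 0.20826
So the posterior for Urn 2 is 0.135999 / 0.20826 ≈ 0.6530.

0.6530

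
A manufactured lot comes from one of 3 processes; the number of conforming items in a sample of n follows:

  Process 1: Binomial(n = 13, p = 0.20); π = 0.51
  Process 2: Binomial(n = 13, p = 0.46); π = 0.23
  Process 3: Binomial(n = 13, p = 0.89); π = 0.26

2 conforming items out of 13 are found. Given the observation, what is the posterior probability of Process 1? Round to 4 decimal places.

0.9693

By Bayes' theorem, P(k | x) = w_k f_k(x) / Σ_j w_j f_j(x).
Binomial probabilities:
  f_1 = C(13,2)·0.20^2·0.80^11 = 78·0.04·0.0858993 = 0.268006
  f_2 = C(13,2)·0.46^2·0.54^11 = 78·0.2116·0.0011385 = 0.0187906
  f_3 = C(13,2)·0.89^2·0.11^11 = 78·0.7921·2.85312e-11 = 1.76276e-09
Weight by the priors:
  w_1·f_1 = 0.51 × 0.268006 = 0.136683
  w_2·f_2 = 0.23 × 0.0187906 = 0.00432185
  w_3·f_3 = 0.26 × 1.76276e-09 = 4.58319e-10
Normaliser: 0.136683 + 0.00432185 + 4.58319e-10 = 0.141005
P(Process 1 | data) ≈ 0.9693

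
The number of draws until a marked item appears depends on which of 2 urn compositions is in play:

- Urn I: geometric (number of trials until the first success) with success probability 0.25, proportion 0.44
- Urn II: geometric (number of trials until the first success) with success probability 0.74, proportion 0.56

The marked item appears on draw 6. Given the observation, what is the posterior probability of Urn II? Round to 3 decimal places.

0.019

P(component k | x) = π_k·f_k(x) / marginal(x), where marginal(x) = Σ_j π_j·f_j(x).
Component likelihoods at x = 6:
  L_I = 0.0593262
  L_II = 0.000879222
Weight by the priors:
  π_I·L_I = 0.44 × 0.0593262 = 0.0261035
  π_II·L_II = 0.56 × 0.000879222 = 0.000492364
Denominator: 0.0261035 + 0.000492364 = 0.0265959
So the posterior for Urn II is 0.000492364 / 0.0265959 ≈ 0.019.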